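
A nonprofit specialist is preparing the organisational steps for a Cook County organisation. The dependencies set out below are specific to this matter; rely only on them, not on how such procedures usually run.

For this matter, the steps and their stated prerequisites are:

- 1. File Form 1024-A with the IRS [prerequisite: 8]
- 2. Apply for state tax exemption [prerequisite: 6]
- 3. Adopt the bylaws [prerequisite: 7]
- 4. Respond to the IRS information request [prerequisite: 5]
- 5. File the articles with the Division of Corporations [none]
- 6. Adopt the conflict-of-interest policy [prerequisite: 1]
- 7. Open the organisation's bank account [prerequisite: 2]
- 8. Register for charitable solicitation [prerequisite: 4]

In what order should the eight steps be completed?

5 has no prerequisites → 5 first.
4 needed 5, now all done → 4.
Next only 8 has its prerequisites met → 8.
Next only 1 has its prerequisites met → 1.
6 is the only step now ready → 6.
2 needed 6, now all done → 2.
7 needed 2, now all done → 7.
3 needed 7, now all done → 3.

5 4 8 1 6 2 7 3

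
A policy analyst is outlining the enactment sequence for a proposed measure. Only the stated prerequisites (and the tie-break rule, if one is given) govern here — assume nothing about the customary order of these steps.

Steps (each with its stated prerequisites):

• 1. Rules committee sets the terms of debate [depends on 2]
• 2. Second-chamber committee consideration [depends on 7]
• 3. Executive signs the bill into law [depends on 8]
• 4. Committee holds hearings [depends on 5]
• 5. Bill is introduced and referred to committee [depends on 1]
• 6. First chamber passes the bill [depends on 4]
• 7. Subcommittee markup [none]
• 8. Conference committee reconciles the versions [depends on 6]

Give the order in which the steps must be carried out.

7 is the only step with nothing outstanding, so it goes first.
2 is the only step now ready → 2.
Next only 1 has its prerequisites met → 1.
5 needed 1, now all done → 5.
4 is the only step now ready → 4.
6 needed 4, now all done → 6.
That leaves 8 as the only ready step → 8.
That leaves 3 as the only ready step → 3.

7, 2, 1, 5, 4, 6, 8, 3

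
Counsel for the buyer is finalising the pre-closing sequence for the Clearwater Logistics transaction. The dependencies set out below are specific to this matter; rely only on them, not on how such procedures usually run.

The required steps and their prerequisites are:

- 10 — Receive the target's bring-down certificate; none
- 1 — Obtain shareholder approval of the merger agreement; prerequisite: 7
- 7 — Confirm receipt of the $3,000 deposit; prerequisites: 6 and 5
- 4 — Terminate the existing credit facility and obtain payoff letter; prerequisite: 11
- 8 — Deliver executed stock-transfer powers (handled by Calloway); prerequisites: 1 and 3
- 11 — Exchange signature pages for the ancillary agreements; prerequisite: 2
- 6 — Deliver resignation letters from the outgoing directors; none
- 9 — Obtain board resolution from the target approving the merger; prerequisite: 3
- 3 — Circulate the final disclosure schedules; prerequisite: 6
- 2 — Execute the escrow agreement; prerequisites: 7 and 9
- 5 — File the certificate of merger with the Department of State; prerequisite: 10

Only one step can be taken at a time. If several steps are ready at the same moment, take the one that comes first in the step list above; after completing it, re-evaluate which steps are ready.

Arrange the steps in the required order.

Nothing is required for 10 and 6. 10 is listed earlier → 10 first.
5 now also ready, so the ready set is {6, 5}; 6 is listed earlier → 6.
Now 3 and 5 have their prerequisites met. 3 is listed earlier, so 3 next.
Ready: 9 and 5. 9 is listed earlier → 9.
5 needed 10, now all done → 5.
That leaves 7 as the only ready step → 7.
Ready: 1 and 2. 1 is listed earlier → 1.
8 now also ready, so the ready set is {8, 2}; 8 is listed earlier → 8.
2 needed 7 and 9, now all done → 2.
11 is the only step now ready → 11.
That leaves 4 as the only ready step → 4.

10, 6, 3, 9, 5, 7, 1, 8, 2, 11, 4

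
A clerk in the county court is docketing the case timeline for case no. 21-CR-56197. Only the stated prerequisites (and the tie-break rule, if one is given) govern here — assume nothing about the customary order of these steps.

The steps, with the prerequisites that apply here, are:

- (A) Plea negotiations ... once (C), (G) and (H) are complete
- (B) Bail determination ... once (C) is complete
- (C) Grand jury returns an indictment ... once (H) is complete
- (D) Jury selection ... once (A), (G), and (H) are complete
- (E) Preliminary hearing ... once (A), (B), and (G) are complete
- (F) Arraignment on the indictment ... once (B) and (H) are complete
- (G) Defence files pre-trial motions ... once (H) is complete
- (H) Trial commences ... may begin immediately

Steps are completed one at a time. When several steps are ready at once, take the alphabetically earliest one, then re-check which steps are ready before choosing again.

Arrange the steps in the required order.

(H), (C), (B), (F), (G), (A), (D), (E)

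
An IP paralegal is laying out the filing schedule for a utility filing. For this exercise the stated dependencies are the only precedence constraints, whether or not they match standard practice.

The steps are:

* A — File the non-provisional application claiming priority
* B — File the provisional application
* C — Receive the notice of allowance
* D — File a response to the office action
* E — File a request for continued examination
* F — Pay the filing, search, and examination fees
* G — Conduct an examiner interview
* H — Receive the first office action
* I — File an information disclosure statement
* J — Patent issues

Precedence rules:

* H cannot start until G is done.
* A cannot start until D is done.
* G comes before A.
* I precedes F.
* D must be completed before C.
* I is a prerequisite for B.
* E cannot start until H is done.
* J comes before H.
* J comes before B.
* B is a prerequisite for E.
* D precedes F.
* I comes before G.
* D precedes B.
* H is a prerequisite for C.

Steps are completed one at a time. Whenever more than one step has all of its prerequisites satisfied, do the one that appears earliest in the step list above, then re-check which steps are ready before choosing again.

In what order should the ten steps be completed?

D, I, F, G, A, J, B, H, C, E

D, I and J have no prerequisites; D is listed earlier, so D is first.
Ready: I and J. I is listed earlier → I.
F and G now also ready, so the ready set is {F, G, J}; F is listed earlier → F.
Now G and J have their prerequisites met. G is listed earlier, so G next.
A and J are both available; A is listed earlier → A.
J is the only step now ready → J.
Ready: B and H. B is listed earlier → B.
H is the only step now ready → H.
Now C and E have their prerequisites met. C is listed earlier, so C next.
E needed B and H, now all done → E.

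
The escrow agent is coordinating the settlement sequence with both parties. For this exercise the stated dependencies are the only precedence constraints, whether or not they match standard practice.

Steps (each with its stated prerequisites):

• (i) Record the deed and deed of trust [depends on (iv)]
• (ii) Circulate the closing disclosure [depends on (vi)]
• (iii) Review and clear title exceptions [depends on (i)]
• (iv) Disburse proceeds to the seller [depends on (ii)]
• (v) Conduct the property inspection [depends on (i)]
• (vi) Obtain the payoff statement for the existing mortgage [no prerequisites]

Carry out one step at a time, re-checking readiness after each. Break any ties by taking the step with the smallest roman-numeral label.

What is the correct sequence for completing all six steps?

Only (vi) has no prerequisites, so it is first.
(ii) needed (vi), now all done → (ii).
(iv) needed (ii), now all done → (iv).
(i) needed (iv), now all done → (i).
Ready: (iii) and (v). (iii) has the earlier label → (iii).
That leaves (v) as the only ready step → (v).

(vi) (ii) (iv) (i) (iii) (v)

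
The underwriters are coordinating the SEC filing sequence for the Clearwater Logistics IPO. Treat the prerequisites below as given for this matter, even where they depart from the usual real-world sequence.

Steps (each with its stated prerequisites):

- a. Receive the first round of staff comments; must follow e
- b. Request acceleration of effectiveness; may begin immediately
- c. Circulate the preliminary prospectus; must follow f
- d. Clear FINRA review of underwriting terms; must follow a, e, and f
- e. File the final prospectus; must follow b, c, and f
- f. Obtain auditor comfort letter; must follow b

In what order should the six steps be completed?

b, f, c, e, a, d

Only b has no prerequisites, so it is first.
f needed b, now all done → f.
c needed f, now all done → c.
Next only e has its prerequisites met → e.
a needed e, now all done → a.
Next only d has its prerequisites met → d.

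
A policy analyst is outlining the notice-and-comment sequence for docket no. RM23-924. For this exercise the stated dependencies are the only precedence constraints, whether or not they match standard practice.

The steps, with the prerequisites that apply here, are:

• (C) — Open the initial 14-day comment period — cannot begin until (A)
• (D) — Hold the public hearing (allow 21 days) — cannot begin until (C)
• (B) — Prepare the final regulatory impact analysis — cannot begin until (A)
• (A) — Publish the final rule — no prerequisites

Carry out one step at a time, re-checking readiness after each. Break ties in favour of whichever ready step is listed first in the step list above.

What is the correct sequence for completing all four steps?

(A) → (C) → (D) → (B)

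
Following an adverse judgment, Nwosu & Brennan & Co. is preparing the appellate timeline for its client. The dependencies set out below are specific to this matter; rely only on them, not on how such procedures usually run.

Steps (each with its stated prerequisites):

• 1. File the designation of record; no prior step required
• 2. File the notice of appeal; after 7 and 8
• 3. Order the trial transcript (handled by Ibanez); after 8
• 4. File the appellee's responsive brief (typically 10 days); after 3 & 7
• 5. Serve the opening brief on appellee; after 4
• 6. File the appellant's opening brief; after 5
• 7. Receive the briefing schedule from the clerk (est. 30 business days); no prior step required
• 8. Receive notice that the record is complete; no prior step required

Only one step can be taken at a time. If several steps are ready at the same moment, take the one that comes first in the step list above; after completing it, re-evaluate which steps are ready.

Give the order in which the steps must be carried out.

1, 7, 8, 2, 3, 4, 5, 6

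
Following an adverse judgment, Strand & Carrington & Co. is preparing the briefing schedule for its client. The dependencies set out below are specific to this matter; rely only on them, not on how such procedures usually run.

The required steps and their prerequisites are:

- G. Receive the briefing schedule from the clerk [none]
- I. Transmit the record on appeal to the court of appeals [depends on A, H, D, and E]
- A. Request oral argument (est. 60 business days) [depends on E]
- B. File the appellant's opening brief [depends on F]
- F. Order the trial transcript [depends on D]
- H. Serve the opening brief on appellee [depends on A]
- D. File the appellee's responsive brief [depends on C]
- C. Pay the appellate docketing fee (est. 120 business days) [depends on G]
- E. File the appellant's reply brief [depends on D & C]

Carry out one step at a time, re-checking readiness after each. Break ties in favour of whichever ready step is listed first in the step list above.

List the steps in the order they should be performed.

G is the only step with nothing outstanding, so it goes first.
C needed G, now all done → C.
D needed C, now all done → D.
Now F and E have their prerequisites met. F is listed earlier, so F next.
B now also ready, so the ready set is {B, E}; B is listed earlier → B.
That leaves E as the only ready step → E.
A is the only step now ready → A.
That leaves H as the only ready step → H.
I needed A, H, D and E, now all done → I.

G, C, D, F, B, E, A, H, I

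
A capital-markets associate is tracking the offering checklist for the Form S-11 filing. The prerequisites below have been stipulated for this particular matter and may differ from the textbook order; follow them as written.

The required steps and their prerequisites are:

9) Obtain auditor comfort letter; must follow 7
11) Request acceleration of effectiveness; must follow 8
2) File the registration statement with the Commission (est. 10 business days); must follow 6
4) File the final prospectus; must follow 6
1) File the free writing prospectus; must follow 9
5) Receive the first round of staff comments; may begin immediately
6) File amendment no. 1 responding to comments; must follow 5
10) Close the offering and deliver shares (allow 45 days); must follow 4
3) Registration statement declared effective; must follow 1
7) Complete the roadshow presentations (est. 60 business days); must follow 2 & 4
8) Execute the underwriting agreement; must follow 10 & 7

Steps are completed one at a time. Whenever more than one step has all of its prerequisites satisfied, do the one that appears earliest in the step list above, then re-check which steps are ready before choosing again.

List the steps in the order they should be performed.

5, 6, 2, 4, 10, 7, 9, 1, 3, 8, 11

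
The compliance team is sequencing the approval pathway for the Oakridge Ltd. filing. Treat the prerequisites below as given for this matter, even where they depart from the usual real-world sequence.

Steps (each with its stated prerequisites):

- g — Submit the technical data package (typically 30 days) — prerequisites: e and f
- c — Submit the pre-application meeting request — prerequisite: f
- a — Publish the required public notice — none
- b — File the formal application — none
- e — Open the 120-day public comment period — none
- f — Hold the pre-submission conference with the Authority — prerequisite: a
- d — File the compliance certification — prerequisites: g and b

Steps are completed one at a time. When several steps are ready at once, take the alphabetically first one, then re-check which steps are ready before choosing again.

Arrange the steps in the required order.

Nothing is required for a, b and e. a has the earlier label → a first.
f now also ready, so the ready set is {b, e, f}; b has the earlier label → b.
Ready: e and f. e has the earlier label → e.
f is the only step now ready → f.
Ready: c and g. c has the earlier label → c.
Next only g has its prerequisites met → g.
d needed b and g, now all done → d.

a → b → e → f → c → g → d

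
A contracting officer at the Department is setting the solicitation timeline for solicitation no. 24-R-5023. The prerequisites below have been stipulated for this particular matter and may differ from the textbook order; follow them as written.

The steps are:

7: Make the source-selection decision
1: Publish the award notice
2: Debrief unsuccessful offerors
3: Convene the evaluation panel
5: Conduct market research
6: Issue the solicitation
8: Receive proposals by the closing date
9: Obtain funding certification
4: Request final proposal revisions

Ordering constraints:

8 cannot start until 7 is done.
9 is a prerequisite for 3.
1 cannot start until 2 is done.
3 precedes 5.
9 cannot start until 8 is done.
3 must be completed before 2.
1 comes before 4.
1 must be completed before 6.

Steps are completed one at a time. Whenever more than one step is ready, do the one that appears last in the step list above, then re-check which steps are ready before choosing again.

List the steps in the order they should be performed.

7 → 8 → 9 → 3 → 5 → 2 → 1 → 4 → 6

Only 7 has no prerequisites, so it is first.
That leaves 8 as the only ready step → 8.
9 needed 8, now all done → 9.
3 is the only step now ready → 3.
5 and 2 are both available; 5 is listed later → 5.
Next only 2 has its prerequisites met → 2.
1 needed 2, now all done → 1.
Now 4 and 6 have their prerequisites met. 4 is listed later, so 4 next.
6 needed 1, now all done → 6.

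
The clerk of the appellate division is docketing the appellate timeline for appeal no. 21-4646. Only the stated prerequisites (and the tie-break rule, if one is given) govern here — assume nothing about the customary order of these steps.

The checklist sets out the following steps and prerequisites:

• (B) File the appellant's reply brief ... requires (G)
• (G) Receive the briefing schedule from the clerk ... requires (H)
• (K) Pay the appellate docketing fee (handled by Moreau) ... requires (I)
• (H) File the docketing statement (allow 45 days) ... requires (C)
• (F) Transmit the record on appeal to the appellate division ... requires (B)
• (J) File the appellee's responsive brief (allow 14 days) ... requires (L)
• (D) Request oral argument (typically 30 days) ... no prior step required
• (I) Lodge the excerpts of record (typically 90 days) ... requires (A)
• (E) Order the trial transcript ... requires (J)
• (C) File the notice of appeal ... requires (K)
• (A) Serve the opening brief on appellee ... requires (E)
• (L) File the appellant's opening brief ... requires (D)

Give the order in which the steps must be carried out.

(D) is the only step with nothing outstanding, so it goes first.
(L) is the only step now ready → (L).
That leaves (J) as the only ready step → (J).
That leaves (E) as the only ready step → (E).
(A) needed (E), now all done → (A).
(I) needed (A), now all done → (I).
(K) needed (I), now all done → (K).
(C) needed (K), now all done → (C).
(H) needed (C), now all done → (H).
(G) needed (H), now all done → (G).
Next only (B) has its prerequisites met → (B).
Next only (F) has its prerequisites met → (F).

(D) (L) (J) (E) (A) (I) (K) (C) (H) (G) (B) (F)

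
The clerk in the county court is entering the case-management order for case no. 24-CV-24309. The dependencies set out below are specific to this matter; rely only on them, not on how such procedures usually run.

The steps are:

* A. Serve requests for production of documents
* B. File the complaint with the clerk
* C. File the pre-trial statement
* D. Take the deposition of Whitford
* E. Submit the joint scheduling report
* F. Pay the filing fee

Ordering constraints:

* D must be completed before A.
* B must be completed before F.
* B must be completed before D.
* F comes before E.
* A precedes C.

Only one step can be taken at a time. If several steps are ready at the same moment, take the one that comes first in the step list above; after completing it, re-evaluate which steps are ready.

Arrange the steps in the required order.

B D A C F E

Only B has no prerequisites, so it is first.
Now D and F have their prerequisites met. D is listed earlier, so D next.
Now A and F have their prerequisites met. A is listed earlier, so A next.
C and F are both available; C is listed earlier → C.
Next only F has its prerequisites met → F.
That leaves E as the only ready step → E.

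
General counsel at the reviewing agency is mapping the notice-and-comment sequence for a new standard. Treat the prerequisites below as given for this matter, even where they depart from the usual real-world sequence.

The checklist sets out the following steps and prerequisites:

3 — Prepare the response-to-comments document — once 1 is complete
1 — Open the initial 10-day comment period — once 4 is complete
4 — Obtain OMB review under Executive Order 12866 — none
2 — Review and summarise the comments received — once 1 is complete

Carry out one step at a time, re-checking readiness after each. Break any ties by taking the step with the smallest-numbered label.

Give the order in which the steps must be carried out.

4, 1, 2, 3

Only 4 has no prerequisites, so it is first.
1 needed 4, now all done → 1.
Now 2 and 3 have their prerequisites met. 2 has the earlier label, so 2 next.
That leaves 3 as the only ready step → 3.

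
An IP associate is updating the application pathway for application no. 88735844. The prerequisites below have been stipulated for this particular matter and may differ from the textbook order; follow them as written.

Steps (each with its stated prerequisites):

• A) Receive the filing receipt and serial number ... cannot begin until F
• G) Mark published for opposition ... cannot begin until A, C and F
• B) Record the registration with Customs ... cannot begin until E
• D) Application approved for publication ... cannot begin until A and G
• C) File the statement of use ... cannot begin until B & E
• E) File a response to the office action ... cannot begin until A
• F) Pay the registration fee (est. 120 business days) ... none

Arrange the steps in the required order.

F, A, E, B, C, G, D

F is the only step with nothing outstanding, so it goes first.
That leaves A as the only ready step → A.
E needed A, now all done → E.
That leaves B as the only ready step → B.
C is the only step now ready → C.
G needed A, C and F, now all done → G.
Next only D has its prerequisites met → D.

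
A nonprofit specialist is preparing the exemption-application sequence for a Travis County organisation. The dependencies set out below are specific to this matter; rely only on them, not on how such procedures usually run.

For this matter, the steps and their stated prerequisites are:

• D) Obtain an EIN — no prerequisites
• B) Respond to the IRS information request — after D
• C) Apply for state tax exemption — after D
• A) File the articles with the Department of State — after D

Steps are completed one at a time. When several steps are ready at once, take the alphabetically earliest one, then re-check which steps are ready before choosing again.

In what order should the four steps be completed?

Only D has no prerequisites, so it is first.
Ready: A, B and C. A has the earlier label → A.
Ready: B and C. B has the earlier label → B.
C needed D, now all done → C.

D → A → B → C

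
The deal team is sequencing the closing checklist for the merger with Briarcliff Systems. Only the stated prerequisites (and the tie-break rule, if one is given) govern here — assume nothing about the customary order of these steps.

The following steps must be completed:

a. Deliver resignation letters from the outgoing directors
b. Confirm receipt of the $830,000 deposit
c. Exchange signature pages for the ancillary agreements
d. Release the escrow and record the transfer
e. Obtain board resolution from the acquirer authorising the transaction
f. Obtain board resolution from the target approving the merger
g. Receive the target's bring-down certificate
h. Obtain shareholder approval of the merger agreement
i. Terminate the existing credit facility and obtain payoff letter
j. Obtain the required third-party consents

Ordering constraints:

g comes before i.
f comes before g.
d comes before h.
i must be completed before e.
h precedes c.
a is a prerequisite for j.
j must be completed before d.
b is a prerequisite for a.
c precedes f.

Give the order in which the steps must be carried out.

b a j d h c f g i e

b is the only step with nothing outstanding, so it goes first.
a needed b, now all done → a.
That leaves j as the only ready step → j.
d needed j, now all done → d.
That leaves h as the only ready step → h.
c needed h, now all done → c.
f is the only step now ready → f.
g is the only step now ready → g.
Next only i has its prerequisites met → i.
e needed i, now all done → e.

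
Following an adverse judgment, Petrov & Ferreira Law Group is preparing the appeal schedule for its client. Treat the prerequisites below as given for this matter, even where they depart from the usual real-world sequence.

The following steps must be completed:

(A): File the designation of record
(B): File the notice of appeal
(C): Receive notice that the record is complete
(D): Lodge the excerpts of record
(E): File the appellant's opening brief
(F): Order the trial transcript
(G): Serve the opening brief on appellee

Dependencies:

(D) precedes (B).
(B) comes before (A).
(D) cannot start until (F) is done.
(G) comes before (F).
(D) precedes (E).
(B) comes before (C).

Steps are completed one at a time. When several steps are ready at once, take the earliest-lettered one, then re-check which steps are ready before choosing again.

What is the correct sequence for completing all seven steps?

(G), (F), (D), (B), (A), (C), (E)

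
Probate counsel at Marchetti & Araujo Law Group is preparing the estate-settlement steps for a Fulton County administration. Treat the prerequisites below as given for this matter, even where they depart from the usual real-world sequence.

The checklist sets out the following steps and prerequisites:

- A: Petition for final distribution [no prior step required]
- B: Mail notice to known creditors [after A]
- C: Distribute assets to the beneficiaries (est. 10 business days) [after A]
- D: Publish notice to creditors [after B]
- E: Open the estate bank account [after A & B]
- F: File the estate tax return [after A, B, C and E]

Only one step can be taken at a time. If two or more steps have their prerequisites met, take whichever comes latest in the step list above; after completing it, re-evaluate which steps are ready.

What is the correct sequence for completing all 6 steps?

A, C, B, E, F, D

A has no prerequisites → A first.
Now C and B have their prerequisites met. C is listed later, so C next.
That leaves B as the only ready step → B.
Ready: E and D. E is listed later → E.
Now F and D have their prerequisites met. F is listed later, so F next.
D is the only step now ready → D.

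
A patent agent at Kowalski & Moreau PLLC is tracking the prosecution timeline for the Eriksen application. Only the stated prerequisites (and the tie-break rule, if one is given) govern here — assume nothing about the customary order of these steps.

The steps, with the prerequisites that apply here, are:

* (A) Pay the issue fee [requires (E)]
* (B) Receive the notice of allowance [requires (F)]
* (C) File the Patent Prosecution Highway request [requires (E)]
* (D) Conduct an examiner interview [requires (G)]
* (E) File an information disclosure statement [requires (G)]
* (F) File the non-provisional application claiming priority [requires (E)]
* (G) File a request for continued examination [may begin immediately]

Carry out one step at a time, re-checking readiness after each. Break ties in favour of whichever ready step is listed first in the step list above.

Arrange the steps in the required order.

(G), (D), (E), (A), (C), (F), (B)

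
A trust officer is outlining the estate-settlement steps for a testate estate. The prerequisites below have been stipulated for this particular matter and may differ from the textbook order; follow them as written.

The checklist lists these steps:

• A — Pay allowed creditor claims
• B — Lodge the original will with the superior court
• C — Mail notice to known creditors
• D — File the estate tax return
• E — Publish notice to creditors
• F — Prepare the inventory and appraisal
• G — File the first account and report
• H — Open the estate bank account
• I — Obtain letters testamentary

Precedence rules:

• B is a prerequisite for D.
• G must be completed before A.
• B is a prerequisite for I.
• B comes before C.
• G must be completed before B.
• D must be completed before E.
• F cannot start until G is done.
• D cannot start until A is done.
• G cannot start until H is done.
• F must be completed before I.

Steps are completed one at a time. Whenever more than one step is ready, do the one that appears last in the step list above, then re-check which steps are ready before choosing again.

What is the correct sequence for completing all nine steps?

H is the only step with nothing outstanding, so it goes first.
Next only G has its prerequisites met → G.
Now F, B and A have their prerequisites met. F is listed later, so F next.
B and A are both available; B is listed later → B.
Ready: I, C and A. I is listed later → I.
Now C and A have their prerequisites met. C is listed later, so C next.
A is the only step now ready → A.
D is the only step now ready → D.
That leaves E as the only ready step → E.

H, G, F, B, I, C, A, D, E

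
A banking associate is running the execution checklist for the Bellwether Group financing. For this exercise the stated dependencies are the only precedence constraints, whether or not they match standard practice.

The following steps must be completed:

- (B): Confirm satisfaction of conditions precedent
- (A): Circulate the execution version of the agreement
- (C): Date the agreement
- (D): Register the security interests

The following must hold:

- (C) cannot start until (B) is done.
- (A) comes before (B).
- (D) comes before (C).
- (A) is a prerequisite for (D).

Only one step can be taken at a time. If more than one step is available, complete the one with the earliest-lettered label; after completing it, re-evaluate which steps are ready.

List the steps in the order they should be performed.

(A), (B), (D), (C)

(A) has no prerequisites → (A) first.
Ready: (B) and (D). (B) has the earlier label → (B).
(D) needed (A), now all done → (D).
(C) is the only step now ready → (C).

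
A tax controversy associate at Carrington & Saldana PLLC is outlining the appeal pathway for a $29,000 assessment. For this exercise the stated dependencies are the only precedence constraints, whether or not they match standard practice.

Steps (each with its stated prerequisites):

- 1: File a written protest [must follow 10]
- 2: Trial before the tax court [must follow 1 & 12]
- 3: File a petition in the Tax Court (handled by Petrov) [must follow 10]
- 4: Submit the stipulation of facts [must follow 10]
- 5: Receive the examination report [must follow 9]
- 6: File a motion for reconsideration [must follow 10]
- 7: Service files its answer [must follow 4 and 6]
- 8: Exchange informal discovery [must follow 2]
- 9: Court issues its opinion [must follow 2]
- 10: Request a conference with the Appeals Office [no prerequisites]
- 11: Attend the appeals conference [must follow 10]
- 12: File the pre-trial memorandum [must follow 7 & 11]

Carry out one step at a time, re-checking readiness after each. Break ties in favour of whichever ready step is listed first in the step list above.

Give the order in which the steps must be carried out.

10 → 1 → 3 → 4 → 6 → 7 → 11 → 12 → 2 → 8 → 9 → 5

10 has no prerequisites → 10 first.
1, 3, 4, 6 and 11 are all available; 1 is listed earlier → 1.
Now 3, 4, 6 and 11 have their prerequisites met. 3 is listed earlier, so 3 next.
Ready: 4, 6 and 11. 4 is listed earlier → 4.
Now 6 and 11 have their prerequisites met. 6 is listed earlier, so 6 next.
7 now also ready, so the ready set is {7, 11}; 7 is listed earlier → 7.
11 needed 10, now all done → 11.
12 needed 7 and 11, now all done → 12.
That leaves 2 as the only ready step → 2.
Ready: 8 and 9. 8 is listed earlier → 8.
9 needed 2, now all done → 9.
5 is the only step now ready → 5.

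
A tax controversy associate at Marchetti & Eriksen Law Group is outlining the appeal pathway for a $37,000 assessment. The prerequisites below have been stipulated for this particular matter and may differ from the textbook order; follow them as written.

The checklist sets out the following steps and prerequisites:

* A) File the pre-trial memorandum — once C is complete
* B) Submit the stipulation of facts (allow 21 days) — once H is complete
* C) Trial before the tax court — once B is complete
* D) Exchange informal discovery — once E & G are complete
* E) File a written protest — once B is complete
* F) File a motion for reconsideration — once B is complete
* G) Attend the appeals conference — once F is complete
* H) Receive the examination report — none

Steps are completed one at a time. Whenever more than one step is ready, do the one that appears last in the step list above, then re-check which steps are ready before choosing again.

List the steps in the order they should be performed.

H → B → F → G → E → D → C → A

H has no prerequisites → H first.
That leaves B as the only ready step → B.
Ready: F, E and C. F is listed later → F.
G now also ready, so the ready set is {G, E, C}; G is listed later → G.
Now E and C have their prerequisites met. E is listed later, so E next.
Now D and C have their prerequisites met. D is listed later, so D next.
C needed B, now all done → C.
Next only A has its prerequisites met → A.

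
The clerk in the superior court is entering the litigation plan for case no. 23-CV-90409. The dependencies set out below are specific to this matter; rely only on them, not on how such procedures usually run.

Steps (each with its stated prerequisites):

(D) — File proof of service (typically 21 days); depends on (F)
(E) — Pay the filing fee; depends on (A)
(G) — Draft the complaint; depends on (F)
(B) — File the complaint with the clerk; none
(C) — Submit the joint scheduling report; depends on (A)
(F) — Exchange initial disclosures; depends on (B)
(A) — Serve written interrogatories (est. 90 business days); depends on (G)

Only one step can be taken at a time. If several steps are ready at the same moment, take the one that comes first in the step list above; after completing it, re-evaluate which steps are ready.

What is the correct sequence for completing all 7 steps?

(B) (F) (D) (G) (A) (E) (C)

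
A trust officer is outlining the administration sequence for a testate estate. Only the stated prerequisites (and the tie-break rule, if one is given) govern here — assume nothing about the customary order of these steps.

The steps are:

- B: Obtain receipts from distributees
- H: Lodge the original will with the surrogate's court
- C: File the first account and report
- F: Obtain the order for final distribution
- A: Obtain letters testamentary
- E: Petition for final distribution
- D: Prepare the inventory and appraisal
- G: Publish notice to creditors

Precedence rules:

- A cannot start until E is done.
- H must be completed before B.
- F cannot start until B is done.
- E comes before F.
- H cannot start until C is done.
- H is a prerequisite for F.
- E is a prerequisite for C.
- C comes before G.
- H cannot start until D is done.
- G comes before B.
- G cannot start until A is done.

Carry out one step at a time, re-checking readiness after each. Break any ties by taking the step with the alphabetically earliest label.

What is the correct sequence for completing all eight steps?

D, E, A, C, G, H, B, F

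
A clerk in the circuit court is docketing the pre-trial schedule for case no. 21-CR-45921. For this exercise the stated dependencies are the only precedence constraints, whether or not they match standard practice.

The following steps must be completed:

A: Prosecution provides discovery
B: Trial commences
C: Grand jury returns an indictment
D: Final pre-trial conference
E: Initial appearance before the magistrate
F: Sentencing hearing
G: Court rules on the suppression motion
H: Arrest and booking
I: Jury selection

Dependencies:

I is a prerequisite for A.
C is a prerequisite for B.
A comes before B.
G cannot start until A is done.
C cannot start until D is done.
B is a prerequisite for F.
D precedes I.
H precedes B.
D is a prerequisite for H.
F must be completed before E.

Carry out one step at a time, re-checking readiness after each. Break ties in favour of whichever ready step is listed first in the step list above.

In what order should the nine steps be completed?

D, C, H, I, A, B, F, E, G

D has no prerequisites → D first.
C, H and I are all available; C is listed earlier → C.
Ready: H and I. H is listed earlier → H.
I is the only step now ready → I.
A needed I, now all done → A.
Ready: B and G. B is listed earlier → B.
F now also ready, so the ready set is {F, G}; F is listed earlier → F.
E now also ready, so the ready set is {E, G}; E is listed earlier → E.
That leaves G as the only ready step → G.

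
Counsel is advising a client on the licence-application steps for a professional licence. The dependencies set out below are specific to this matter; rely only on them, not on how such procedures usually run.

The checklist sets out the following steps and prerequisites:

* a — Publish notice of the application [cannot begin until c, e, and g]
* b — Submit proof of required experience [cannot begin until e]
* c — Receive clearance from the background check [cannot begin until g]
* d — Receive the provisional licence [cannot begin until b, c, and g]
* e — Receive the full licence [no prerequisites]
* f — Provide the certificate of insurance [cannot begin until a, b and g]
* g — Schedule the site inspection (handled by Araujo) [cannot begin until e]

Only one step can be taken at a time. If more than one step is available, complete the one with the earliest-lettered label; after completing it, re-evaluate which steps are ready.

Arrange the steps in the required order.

e, b, g, c, a, d, f

e is the only step with nothing outstanding, so it goes first.
Ready: b and g. b has the earlier label → b.
g is the only step now ready → g.
c needed g, now all done → c.
a and d are both available; a has the earlier label → a.
Ready: d and f. d has the earlier label → d.
Next only f has its prerequisites met → f.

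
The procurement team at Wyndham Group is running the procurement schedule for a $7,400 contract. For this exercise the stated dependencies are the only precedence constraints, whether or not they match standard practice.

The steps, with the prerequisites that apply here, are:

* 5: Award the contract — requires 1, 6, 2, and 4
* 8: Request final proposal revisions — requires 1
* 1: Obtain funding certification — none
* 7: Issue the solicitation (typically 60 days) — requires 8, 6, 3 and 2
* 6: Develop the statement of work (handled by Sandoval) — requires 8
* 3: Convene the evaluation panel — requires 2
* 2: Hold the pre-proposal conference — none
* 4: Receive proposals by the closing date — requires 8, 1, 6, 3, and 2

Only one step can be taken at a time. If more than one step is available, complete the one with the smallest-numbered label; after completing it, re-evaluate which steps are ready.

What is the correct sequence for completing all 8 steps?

1 and 2 have no prerequisites; 1 has the earlier label, so 1 is first.
Ready: 2 and 8. 2 has the earlier label → 2.
Ready: 3 and 8. 3 has the earlier label → 3.
Next only 8 has its prerequisites met → 8.
6 needed 8, now all done → 6.
Now 4 and 7 have their prerequisites met. 4 has the earlier label, so 4 next.
Ready: 5 and 7. 5 has the earlier label → 5.
7 needed 2, 3, 6 and 8, now all done → 7.

1, 2, 3, 8, 6, 4, 5, 7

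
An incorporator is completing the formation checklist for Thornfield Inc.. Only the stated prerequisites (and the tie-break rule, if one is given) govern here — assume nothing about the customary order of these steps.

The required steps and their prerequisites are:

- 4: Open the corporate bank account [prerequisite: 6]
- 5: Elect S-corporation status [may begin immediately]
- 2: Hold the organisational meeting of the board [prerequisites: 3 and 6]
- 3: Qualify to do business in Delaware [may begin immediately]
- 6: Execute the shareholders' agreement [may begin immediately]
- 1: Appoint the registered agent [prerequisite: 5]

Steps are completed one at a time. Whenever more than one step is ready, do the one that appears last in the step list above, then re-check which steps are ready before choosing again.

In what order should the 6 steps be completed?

6 3 2 5 1 4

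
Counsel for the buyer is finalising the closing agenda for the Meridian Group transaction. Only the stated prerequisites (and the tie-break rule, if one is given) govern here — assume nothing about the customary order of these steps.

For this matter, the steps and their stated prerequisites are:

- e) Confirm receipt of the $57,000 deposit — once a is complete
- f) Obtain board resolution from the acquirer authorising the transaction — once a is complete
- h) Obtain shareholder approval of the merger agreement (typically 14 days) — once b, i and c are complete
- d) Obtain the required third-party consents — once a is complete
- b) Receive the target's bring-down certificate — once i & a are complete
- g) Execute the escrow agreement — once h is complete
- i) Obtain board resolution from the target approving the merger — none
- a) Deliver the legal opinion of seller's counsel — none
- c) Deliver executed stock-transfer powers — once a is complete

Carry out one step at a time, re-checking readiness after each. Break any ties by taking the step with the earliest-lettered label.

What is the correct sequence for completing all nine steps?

a, c, d, e, f, i, b, h, g

Nothing is required for a and i. a has the earlier label → a first.
Now c, d, e, f and i have their prerequisites met. c has the earlier label, so c next.
d, e, f and i are all available; d has the earlier label → d.
Ready: e, f and i. e has the earlier label → e.
Now f and i have their prerequisites met. f has the earlier label, so f next.
i is the only step now ready → i.
b needed a and i, now all done → b.
Next only h has its prerequisites met → h.
g needed h, now all done → g.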